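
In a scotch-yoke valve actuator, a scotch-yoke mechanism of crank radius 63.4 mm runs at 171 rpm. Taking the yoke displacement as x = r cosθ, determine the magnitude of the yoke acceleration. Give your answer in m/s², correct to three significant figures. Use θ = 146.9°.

ω = 17.91 rad/s (from 171 rpm).
x = r cosθ ⇒ ẍ = −rω² cosθ (ω constant).
|a| = rω²|cosθ| = 0.0634·(17.91)²·|cos 146.9°| = 17.031 m/s².

17.0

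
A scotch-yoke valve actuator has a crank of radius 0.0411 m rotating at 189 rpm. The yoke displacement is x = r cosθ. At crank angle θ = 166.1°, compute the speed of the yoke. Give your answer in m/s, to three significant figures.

0.195

ω = 19.79 rad/s (from 189 rpm).
x = r cosθ ⇒ ẋ = −rω sinθ.
|v| = rω|sinθ| = 0.0411·19.79·|sin 166.1°| = 0.19541 m/s.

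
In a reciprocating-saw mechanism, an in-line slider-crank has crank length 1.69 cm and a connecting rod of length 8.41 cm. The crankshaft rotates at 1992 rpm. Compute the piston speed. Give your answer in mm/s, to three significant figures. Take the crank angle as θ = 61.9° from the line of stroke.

3410

ω = 2π·1992/60 = 208.6 rad/s
For an in-line slider-crank, x = r cosθ + √(L² − r² sin²θ), so v = −rω sinθ·[1 + r cosθ/√(L² − r² sin²θ)].
With r = 0.0169 m, L = 0.0841 m, θ = 61.9°: √(L² − r² sin²θ) = 0.082768 m.
v = −0.0169·208.6·0.88213·[1 + 0.0169·0.47101/0.082768] = -3.4089 m/s.
|v| = 3.4089 m/s = 3408.9 mm/s.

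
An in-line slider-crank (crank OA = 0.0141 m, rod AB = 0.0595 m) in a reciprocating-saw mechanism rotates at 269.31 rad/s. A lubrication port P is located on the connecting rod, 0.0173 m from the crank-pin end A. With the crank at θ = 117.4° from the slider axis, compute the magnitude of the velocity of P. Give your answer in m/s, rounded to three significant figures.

3.49

ω = 269.3 rad/s.  Crank-pin speed |V_A| = rω = 3.7973 m/s, perpendicular to OA.
Rod angle: sinφ = −(r/L) sinθ ⇒ φ = -12.145°; ω_rod = −rω cosθ/√(L²−r²sin²θ) = +30.042 rad/s.
V_P = V_A + ω_rod × AP, with AP = 0.0173 m along the rod.
Components: V_Px = −rω sinθ − a·ω_rod·sinφ = -3.2619 m/s;  V_Py = rω cosθ + a·ω_rod·cosφ = -1.2394 m/s.
|V_P| = √(V_Px² + V_Py²) = 3.4895 m/s.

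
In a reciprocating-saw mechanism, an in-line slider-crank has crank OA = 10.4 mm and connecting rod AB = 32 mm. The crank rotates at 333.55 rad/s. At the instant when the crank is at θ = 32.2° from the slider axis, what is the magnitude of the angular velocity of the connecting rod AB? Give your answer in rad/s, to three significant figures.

93.1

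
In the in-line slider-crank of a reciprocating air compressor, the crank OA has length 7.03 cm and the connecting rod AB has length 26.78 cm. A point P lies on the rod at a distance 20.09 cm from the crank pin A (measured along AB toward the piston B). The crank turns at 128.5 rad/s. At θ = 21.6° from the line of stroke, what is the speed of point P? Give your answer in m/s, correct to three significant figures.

ω = 128.5 rad/s.  Crank-pin speed |V_A| = rω = 9.0335 m/s, perpendicular to OA.
Rod angle: sinφ = −(r/L) sinθ ⇒ φ = -5.545°; ω_rod = −rω cosθ/√(L²−r²sin²θ) = -31.511 rad/s.
V_P = V_A + ω_rod × AP, with AP = 0.2009 m along the rod.
Components: V_Px = −rω sinθ − a·ω_rod·sinφ = -3.9372 m/s;  V_Py = rω cosθ + a·ω_rod·cosφ = +2.0982 m/s.
|V_P| = √(V_Px² + V_Py²) = 4.4614 m/s.

4.46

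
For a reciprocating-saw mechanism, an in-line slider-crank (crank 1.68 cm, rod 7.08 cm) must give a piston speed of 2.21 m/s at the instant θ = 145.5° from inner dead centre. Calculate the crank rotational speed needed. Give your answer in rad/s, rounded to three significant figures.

289

For an in-line slider-crank, |v_piston| = rω|sinθ|·[1 + r cosθ/√(L² − r² sin²θ)].
With r = 0.0168 m, L = 0.0708 m, θ = 145.5°: the bracketed kinematic factor |dx/dθ| = 0.0076378 m.
ω = v/|dx/dθ| = 2.21/0.0076378 = 289.35 rad/s.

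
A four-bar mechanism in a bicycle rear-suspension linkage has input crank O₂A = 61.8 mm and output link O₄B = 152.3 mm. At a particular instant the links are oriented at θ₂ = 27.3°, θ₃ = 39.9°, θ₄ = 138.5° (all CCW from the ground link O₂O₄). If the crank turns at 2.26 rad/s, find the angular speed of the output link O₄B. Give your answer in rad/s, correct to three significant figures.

ω₂ = 2.26 rad/s
Differentiating the loop-closure r₂e^{iθ₂}+r₃e^{iθ₃}=r₁+r₄e^{iθ₄} gives r₂ω₂e^{iθ₂}+r₃ω₃e^{iθ₃}=r₄ω₄e^{iθ₄}.
Eliminating the other unknown: ω₄ = r₂ω₂ sin(θ₂−θ₃) / [r₄ sin(θ₄−θ₃)].
Numerator sine = -0.21814; denominator sine = +0.98876.
Result = 0.0618·2.26·(-0.21814) / (0.1523·(+0.98876)) = -0.20232 rad/s; magnitude 0.20232 rad/s.

0.202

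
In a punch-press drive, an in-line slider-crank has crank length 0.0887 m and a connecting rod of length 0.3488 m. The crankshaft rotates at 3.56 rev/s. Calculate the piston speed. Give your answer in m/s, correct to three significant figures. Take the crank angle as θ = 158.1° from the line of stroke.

ω = 2π·3.56 = 22.37 rad/s
For an in-line slider-crank, x = r cosθ + √(L² − r² sin²θ), so v = −rω sinθ·[1 + r cosθ/√(L² − r² sin²θ)].
With r = 0.0887 m, L = 0.3488 m, θ = 158.1°: √(L² − r² sin²θ) = 0.34723 m.
v = −0.0887·22.37·0.37299·[1 + 0.0887·-0.92784/0.34723] = -0.56463 m/s.
|v| = 0.56463 m/s.

0.565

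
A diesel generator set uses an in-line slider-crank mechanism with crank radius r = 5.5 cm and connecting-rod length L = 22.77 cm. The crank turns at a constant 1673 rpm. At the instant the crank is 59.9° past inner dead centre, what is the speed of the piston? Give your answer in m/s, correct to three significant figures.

9.37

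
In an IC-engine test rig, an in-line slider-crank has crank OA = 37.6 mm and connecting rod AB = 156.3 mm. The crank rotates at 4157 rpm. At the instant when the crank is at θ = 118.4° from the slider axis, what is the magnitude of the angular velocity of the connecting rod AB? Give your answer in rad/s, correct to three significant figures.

51.0

ω = 435.3 rad/s (converted from 4157 rpm).
The rod makes angle φ with the slider axis where L sinφ = r sinθ; differentiating, L cosφ·φ̇ = r ω cosθ.
L cosφ = √(L² − r² sin²θ) = 0.15276 m.
|ω_rod| = r ω |cosθ| / √(L² − r² sin²θ) = 0.0376·435.3·0.47562/0.15276 = 50.962 rad/s.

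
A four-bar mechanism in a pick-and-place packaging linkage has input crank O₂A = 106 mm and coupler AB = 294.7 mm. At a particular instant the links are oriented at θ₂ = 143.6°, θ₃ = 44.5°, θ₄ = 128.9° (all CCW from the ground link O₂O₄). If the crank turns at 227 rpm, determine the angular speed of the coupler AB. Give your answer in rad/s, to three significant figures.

ω₂ = 23.77 rad/s (from 227 rpm).
Differentiating the loop-closure r₂e^{iθ₂}+r₃e^{iθ₃}=r₁+r₄e^{iθ₄} gives r₂ω₂e^{iθ₂}+r₃ω₃e^{iθ₃}=r₄ω₄e^{iθ₄}.
Eliminating the other unknown: ω₃ = r₂ω₂ sin(θ₄−θ₂) / [r₃ sin(θ₃−θ₄)].
Numerator sine = -0.25376; denominator sine = -0.99523.
Result = 0.106·23.77·(-0.25376) / (0.2947·(-0.99523)) = +2.1801 rad/s; magnitude 2.1801 rad/s.

2.18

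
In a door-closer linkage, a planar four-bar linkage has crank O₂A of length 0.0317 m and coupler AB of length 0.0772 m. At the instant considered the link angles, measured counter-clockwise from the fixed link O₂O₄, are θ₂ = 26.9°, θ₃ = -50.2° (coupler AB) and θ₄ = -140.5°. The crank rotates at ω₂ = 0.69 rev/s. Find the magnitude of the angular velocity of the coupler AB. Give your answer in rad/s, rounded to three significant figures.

ω₂ = 4.335 rad/s (from 0.69 rev/s).
Differentiating the loop-closure r₂e^{iθ₂}+r₃e^{iθ₃}=r₁+r₄e^{iθ₄} gives r₂ω₂e^{iθ₂}+r₃ω₃e^{iθ₃}=r₄ω₄e^{iθ₄}.
Eliminating the other unknown: ω₃ = r₂ω₂ sin(θ₄−θ₂) / [r₃ sin(θ₃−θ₄)].
Numerator sine = -0.21814; denominator sine = +0.99999.
Result = 0.0317·4.335·(-0.21814) / (0.0772·(+0.99999)) = -0.38835 rad/s; magnitude 0.38835 rad/s.

0.388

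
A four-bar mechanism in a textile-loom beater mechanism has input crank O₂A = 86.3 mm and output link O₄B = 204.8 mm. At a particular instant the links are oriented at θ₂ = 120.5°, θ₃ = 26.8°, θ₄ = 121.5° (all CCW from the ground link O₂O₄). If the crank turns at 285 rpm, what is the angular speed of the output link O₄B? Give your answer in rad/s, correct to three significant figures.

12.6

ω₂ = 29.85 rad/s (from 285 rpm).
Differentiating the loop-closure r₂e^{iθ₂}+r₃e^{iθ₃}=r₁+r₄e^{iθ₄} gives r₂ω₂e^{iθ₂}+r₃ω₃e^{iθ₃}=r₄ω₄e^{iθ₄}.
Eliminating the other unknown: ω₄ = r₂ω₂ sin(θ₂−θ₃) / [r₄ sin(θ₄−θ₃)].
Numerator sine = +0.99792; denominator sine = +0.99664.
Result = 0.0863·29.85·(+0.99792) / (0.2048·(+0.99664)) = +12.592 rad/s; magnitude 12.592 rad/s.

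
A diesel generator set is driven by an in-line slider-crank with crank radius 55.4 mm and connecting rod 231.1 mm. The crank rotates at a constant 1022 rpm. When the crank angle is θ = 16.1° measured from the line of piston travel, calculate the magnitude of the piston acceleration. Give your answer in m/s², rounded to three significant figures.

ω = 2π·1022/60 = 107 rad/s
x(θ) = r cosθ + √(L² − r² sin²θ); with ω constant, a = ω²·d²x/dθ².
d²x/dθ² = −r cosθ − r²(cos2θ)/√u − r⁴ sin²2θ/(4u^{3/2}),  u = L² − r² sin²θ = 0.0531712 m².
Substituting r = 0.0554 m, L = 0.2311 m, θ = 16.1°: d²x/dθ² = -0.064545 m.
a = ω²·d²x/dθ² = (107)²·(-0.064545) = -739.3 m/s²;  |a| = 739.3 m/s².

739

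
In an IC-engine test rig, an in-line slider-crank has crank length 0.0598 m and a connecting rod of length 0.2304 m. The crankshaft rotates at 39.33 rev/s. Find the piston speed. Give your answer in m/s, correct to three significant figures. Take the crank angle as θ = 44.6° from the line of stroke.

ω = 2π·39.3 = 247.1 rad/s
For an in-line slider-crank, x = r cosθ + √(L² − r² sin²θ), so v = −rω sinθ·[1 + r cosθ/√(L² − r² sin²θ)].
With r = 0.0598 m, L = 0.2304 m, θ = 44.6°: √(L² − r² sin²θ) = 0.22654 m.
v = −0.0598·247.1·0.70215·[1 + 0.0598·0.71203/0.22654] = -12.326 m/s.
|v| = 12.326 m/s.

12.3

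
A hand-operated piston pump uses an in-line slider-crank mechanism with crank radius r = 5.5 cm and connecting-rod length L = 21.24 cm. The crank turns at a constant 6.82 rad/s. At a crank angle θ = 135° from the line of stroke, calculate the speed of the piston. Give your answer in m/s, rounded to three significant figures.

ω = 6.82 rad/s
For an in-line slider-crank, x = r cosθ + √(L² − r² sin²θ), so v = −rω sinθ·[1 + r cosθ/√(L² − r² sin²θ)].
With r = 0.055 m, L = 0.2124 m, θ = 135°: √(L² − r² sin²θ) = 0.20881 m.
v = −0.055·6.82·0.70711·[1 + 0.055·-0.70711/0.20881] = -0.21584 m/s.
|v| = 0.21584 m/s.

0.216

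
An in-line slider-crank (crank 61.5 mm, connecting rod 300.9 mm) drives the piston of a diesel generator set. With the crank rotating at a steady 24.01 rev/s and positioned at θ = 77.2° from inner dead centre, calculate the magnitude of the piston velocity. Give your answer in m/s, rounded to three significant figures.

ω = 2π·24 = 150.9 rad/s
For an in-line slider-crank, x = r cosθ + √(L² − r² sin²θ), so v = −rω sinθ·[1 + r cosθ/√(L² − r² sin²θ)].
With r = 0.0615 m, L = 0.3009 m, θ = 77.2°: √(L² − r² sin²θ) = 0.29486 m.
v = −0.0615·150.9·0.97515·[1 + 0.0615·0.22155/0.29486] = -9.4653 m/s.
|v| = 9.4653 m/s.

9.47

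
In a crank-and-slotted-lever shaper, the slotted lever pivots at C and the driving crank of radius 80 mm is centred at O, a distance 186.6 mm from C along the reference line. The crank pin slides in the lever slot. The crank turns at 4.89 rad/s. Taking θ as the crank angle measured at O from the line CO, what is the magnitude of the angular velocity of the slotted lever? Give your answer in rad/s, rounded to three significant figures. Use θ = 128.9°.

ω = 4.89 rad/s
Crank pin A relative to C: A = (d + r cosθ, r sinθ); lever angle φ = atan2(r sinθ, d + r cosθ).
Differentiating tanφ: φ̇ = rω(d cosθ + r)/(d² + r² + 2dr cosθ).
d² + r² + 2dr cosθ = |CA|² = 0.0224711 m²;  d cosθ + r = -0.037178 m.
|ω_lever| = |0.08·4.89·-0.037178| / 0.0224711 = 0.64723 rad/s.

0.647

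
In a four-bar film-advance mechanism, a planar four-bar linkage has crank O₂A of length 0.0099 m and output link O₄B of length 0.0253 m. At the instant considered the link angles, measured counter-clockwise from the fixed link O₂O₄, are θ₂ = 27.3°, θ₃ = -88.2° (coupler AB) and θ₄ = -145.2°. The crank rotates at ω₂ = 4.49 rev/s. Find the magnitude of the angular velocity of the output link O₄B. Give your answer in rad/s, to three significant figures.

11.9

ω₂ = 28.21 rad/s (from 4.49 rev/s).
Differentiating the loop-closure r₂e^{iθ₂}+r₃e^{iθ₃}=r₁+r₄e^{iθ₄} gives r₂ω₂e^{iθ₂}+r₃ω₃e^{iθ₃}=r₄ω₄e^{iθ₄}.
Eliminating the other unknown: ω₄ = r₂ω₂ sin(θ₂−θ₃) / [r₄ sin(θ₄−θ₃)].
Numerator sine = +0.90259; denominator sine = -0.83867.
Result = 0.0099·28.21·(+0.90259) / (0.0253·(-0.83867)) = -11.881 rad/s; magnitude 11.881 rad/s.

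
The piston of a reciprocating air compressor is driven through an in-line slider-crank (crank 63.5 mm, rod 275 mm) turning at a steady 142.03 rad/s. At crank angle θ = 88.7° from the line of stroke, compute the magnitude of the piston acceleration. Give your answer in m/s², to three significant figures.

ω = 142 rad/s
x(θ) = r cosθ + √(L² − r² sin²θ); with ω constant, a = ω²·d²x/dθ².
d²x/dθ² = −r cosθ − r²(cos2θ)/√u − r⁴ sin²2θ/(4u^{3/2}),  u = L² − r² sin²θ = 0.0715948 m².
Substituting r = 0.0635 m, L = 0.275 m, θ = 88.7°: d²x/dθ² = +0.013613 m.
a = ω²·d²x/dθ² = (142)²·(+0.013613) = +274.61 m/s²;  |a| = 274.61 m/s².

275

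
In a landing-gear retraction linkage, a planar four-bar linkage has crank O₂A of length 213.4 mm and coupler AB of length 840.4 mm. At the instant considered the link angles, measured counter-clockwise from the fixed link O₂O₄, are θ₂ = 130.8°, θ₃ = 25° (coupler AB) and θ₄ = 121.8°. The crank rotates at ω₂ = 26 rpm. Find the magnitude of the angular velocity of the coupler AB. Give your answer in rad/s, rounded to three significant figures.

ω₂ = 2.723 rad/s (from 26 rpm).
Differentiating the loop-closure r₂e^{iθ₂}+r₃e^{iθ₃}=r₁+r₄e^{iθ₄} gives r₂ω₂e^{iθ₂}+r₃ω₃e^{iθ₃}=r₄ω₄e^{iθ₄}.
Eliminating the other unknown: ω₃ = r₂ω₂ sin(θ₄−θ₂) / [r₃ sin(θ₃−θ₄)].
Numerator sine = -0.15643; denominator sine = -0.99297.
Result = 0.2134·2.723·(-0.15643) / (0.8404·(-0.99297)) = +0.10892 rad/s; magnitude 0.10892 rad/s.

0.109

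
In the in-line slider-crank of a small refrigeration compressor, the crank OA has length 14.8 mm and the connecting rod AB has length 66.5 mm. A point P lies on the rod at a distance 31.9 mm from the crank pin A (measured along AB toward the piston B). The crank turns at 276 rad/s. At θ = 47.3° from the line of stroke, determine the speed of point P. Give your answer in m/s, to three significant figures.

ω = 276 rad/s.  Crank-pin speed |V_A| = rω = 4.0848 m/s, perpendicular to OA.
Rod angle: sinφ = −(r/L) sinθ ⇒ φ = -9.414°; ω_rod = −rω cosθ/√(L²−r²sin²θ) = -42.225 rad/s.
V_P = V_A + ω_rod × AP, with AP = 0.0319 m along the rod.
Components: V_Px = −rω sinθ − a·ω_rod·sinφ = -3.2223 m/s;  V_Py = rω cosθ + a·ω_rod·cosφ = +1.4413 m/s.
|V_P| = √(V_Px² + V_Py²) = 3.5299 m/s.

3.53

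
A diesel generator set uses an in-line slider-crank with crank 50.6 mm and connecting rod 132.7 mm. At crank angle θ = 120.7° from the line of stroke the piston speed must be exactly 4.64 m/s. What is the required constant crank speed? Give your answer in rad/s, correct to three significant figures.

134

For an in-line slider-crank, |v_piston| = rω|sinθ|·[1 + r cosθ/√(L² − r² sin²θ)].
With r = 0.0506 m, L = 0.1327 m, θ = 120.7°: the bracketed kinematic factor |dx/dθ| = 0.034543 m.
ω = v/|dx/dθ| = 4.64/0.034543 = 134.33 rad/s.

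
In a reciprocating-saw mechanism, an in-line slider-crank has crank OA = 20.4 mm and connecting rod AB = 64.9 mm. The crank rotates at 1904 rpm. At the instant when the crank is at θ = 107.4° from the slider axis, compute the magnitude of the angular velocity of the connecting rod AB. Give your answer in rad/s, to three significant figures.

19.6

ω = 199.4 rad/s (converted from 1904 rpm).
The rod makes angle φ with the slider axis where L sinφ = r sinθ; differentiating, L cosφ·φ̇ = r ω cosθ.
L cosφ = √(L² − r² sin²θ) = 0.061912 m.
|ω_rod| = r ω |cosθ| / √(L² − r² sin²θ) = 0.0204·199.4·0.29904/0.061912 = 19.646 rad/s.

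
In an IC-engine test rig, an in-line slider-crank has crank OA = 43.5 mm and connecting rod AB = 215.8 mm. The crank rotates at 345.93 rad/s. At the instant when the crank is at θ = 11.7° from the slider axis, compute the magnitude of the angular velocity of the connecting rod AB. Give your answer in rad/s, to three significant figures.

68.3

ω = 345.9 rad/s
The rod makes angle φ with the slider axis where L sinφ = r sinθ; differentiating, L cosφ·φ̇ = r ω cosθ.
L cosφ = √(L² − r² sin²θ) = 0.21562 m.
|ω_rod| = r ω |cosθ| / √(L² − r² sin²θ) = 0.0435·345.9·0.97922/0.21562 = 68.339 rad/s.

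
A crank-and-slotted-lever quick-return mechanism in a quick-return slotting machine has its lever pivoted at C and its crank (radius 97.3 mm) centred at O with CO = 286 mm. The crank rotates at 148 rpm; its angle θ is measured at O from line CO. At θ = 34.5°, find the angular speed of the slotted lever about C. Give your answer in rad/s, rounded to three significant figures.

ω = 15.5 rad/s (from 148 rpm).
Crank pin A relative to C: A = (d + r cosθ, r sinθ); lever angle φ = atan2(r sinθ, d + r cosθ).
Differentiating tanφ: φ̇ = rω(d cosθ + r)/(d² + r² + 2dr cosθ).
d² + r² + 2dr cosθ = |CA|² = 0.137131 m²;  d cosθ + r = +0.333 m.
|ω_lever| = |0.0973·15.5·+0.333| / 0.137131 = 3.662 rad/s.

3.66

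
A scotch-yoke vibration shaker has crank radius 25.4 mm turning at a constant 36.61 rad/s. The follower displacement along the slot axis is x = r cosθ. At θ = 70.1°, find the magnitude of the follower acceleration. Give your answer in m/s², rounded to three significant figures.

11.6

ω = 36.61 rad/s
x = r cosθ ⇒ ẍ = −rω² cosθ (ω constant).
|a| = rω²|cosθ| = 0.0254·(36.61)²·|cos 70.1°| = 11.588 m/s².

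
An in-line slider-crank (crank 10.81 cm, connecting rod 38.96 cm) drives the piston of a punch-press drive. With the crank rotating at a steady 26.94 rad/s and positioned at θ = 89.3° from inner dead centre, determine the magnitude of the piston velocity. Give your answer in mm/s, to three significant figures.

2920

ω = 26.94 rad/s
For an in-line slider-crank, x = r cosθ + √(L² − r² sin²θ), so v = −rω sinθ·[1 + r cosθ/√(L² − r² sin²θ)].
With r = 0.1081 m, L = 0.3896 m, θ = 89.3°: √(L² − r² sin²θ) = 0.37431 m.
v = −0.1081·26.94·0.99993·[1 + 0.1081·0.01222/0.37431] = -2.9223 m/s.
|v| = 2.9223 m/s = 2922.3 mm/s.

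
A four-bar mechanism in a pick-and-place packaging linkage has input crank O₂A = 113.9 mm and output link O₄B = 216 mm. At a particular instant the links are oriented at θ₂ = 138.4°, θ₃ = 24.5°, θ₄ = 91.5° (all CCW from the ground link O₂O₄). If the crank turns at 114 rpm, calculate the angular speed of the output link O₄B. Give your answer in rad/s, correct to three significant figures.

6.25

ω₂ = 11.94 rad/s (from 114 rpm).
Differentiating the loop-closure r₂e^{iθ₂}+r₃e^{iθ₃}=r₁+r₄e^{iθ₄} gives r₂ω₂e^{iθ₂}+r₃ω₃e^{iθ₃}=r₄ω₄e^{iθ₄}.
Eliminating the other unknown: ω₄ = r₂ω₂ sin(θ₂−θ₃) / [r₄ sin(θ₄−θ₃)].
Numerator sine = +0.91425; denominator sine = +0.92050.
Result = 0.1139·11.94·(+0.91425) / (0.216·(+0.92050)) = +6.2524 rad/s; magnitude 6.2524 rad/s.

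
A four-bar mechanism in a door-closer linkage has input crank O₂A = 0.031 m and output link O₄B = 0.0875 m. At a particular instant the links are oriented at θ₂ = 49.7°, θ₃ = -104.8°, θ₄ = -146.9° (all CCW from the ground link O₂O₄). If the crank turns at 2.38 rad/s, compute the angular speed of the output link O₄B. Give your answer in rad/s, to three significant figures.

0.541

ω₂ = 2.38 rad/s
Differentiating the loop-closure r₂e^{iθ₂}+r₃e^{iθ₃}=r₁+r₄e^{iθ₄} gives r₂ω₂e^{iθ₂}+r₃ω₃e^{iθ₃}=r₄ω₄e^{iθ₄}.
Eliminating the other unknown: ω₄ = r₂ω₂ sin(θ₂−θ₃) / [r₄ sin(θ₄−θ₃)].
Numerator sine = +0.43051; denominator sine = -0.67043.
Result = 0.031·2.38·(+0.43051) / (0.0875·(-0.67043)) = -0.54146 rad/s; magnitude 0.54146 rad/s.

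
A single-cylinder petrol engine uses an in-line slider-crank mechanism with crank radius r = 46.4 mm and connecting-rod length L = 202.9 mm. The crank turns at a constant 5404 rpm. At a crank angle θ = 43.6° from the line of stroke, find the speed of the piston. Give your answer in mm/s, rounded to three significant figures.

21100

ω = 2π·5404/60 = 565.9 rad/s
For an in-line slider-crank, x = r cosθ + √(L² − r² sin²θ), so v = −rω sinθ·[1 + r cosθ/√(L² − r² sin²θ)].
With r = 0.0464 m, L = 0.2029 m, θ = 43.6°: √(L² − r² sin²θ) = 0.20036 m.
v = −0.0464·565.9·0.68962·[1 + 0.0464·0.72417/0.20036] = -21.145 m/s.
|v| = 21.145 m/s = 21145 mm/s.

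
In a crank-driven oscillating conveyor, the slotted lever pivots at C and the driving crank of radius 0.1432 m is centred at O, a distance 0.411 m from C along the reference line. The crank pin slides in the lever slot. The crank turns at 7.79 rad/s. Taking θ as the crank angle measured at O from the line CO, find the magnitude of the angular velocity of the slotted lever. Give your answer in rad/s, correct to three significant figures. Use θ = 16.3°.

1.98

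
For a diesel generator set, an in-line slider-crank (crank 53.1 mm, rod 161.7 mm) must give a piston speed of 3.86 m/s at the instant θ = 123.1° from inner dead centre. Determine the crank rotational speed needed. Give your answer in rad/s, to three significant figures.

107

For an in-line slider-crank, |v_piston| = rω|sinθ|·[1 + r cosθ/√(L² − r² sin²θ)].
With r = 0.0531 m, L = 0.1617 m, θ = 123.1°: the bracketed kinematic factor |dx/dθ| = 0.036186 m.
ω = v/|dx/dθ| = 3.86/0.036186 = 106.67 rad/s.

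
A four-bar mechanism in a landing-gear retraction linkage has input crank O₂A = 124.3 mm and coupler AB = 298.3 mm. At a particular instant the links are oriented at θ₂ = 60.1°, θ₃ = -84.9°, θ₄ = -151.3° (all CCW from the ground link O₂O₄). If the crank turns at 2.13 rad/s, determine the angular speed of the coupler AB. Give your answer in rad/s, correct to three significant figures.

0.505

ω₂ = 2.13 rad/s
Differentiating the loop-closure r₂e^{iθ₂}+r₃e^{iθ₃}=r₁+r₄e^{iθ₄} gives r₂ω₂e^{iθ₂}+r₃ω₃e^{iθ₃}=r₄ω₄e^{iθ₄}.
Eliminating the other unknown: ω₃ = r₂ω₂ sin(θ₄−θ₂) / [r₃ sin(θ₃−θ₄)].
Numerator sine = +0.52101; denominator sine = +0.91636.
Result = 0.1243·2.13·(+0.52101) / (0.2983·(+0.91636)) = +0.50463 rad/s; magnitude 0.50463 rad/s.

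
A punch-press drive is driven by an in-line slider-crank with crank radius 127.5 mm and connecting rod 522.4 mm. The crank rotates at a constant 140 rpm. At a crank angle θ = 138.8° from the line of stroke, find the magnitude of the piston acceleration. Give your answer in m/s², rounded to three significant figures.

ω = 2π·140/60 = 14.66 rad/s
x(θ) = r cosθ + √(L² − r² sin²θ); with ω constant, a = ω²·d²x/dθ².
d²x/dθ² = −r cosθ − r²(cos2θ)/√u − r⁴ sin²2θ/(4u^{3/2}),  u = L² − r² sin²θ = 0.265849 m².
Substituting r = 0.1275 m, L = 0.5224 m, θ = 138.8°: d²x/dθ² = +0.09129 m.
a = ω²·d²x/dθ² = (14.66)²·(+0.09129) = +19.622 m/s²;  |a| = 19.622 m/s².

19.6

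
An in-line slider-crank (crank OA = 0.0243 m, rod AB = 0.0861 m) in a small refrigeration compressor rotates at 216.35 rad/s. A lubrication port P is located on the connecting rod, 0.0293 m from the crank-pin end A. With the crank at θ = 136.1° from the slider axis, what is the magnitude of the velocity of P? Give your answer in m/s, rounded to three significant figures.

ω = 216.3 rad/s.  Crank-pin speed |V_A| = rω = 5.2573 m/s, perpendicular to OA.
Rod angle: sinφ = −(r/L) sinθ ⇒ φ = -11.286°; ω_rod = −rω cosθ/√(L²−r²sin²θ) = +44.865 rad/s.
V_P = V_A + ω_rod × AP, with AP = 0.0293 m along the rod.
Components: V_Px = −rω sinθ − a·ω_rod·sinφ = -3.3882 m/s;  V_Py = rω cosθ + a·ω_rod·cosφ = -2.499 m/s.
|V_P| = √(V_Px² + V_Py²) = 4.2101 m/s.

4.21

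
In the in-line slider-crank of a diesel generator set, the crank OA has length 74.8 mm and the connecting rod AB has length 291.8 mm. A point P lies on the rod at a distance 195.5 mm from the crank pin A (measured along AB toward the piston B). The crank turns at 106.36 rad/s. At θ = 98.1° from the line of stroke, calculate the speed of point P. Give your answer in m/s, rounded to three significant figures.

7.69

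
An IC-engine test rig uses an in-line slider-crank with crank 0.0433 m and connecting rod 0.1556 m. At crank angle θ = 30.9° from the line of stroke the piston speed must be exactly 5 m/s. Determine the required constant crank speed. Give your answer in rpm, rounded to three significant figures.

For an in-line slider-crank, |v_piston| = rω|sinθ|·[1 + r cosθ/√(L² − r² sin²θ)].
With r = 0.0433 m, L = 0.1556 m, θ = 30.9°: the bracketed kinematic factor |dx/dθ| = 0.027601 m.
ω = v/|dx/dθ| = 5/0.027601 = 181.15 rad/s.
N = 60ω/(2π) = 1729.9 rpm.

1730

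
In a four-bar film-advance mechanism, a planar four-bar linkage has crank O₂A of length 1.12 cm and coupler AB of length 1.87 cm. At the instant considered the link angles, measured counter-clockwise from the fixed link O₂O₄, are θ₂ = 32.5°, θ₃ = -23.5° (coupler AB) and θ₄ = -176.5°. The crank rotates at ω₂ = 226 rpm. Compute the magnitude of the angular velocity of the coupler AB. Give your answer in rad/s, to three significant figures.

15.1

ω₂ = 23.67 rad/s (from 226 rpm).
Differentiating the loop-closure r₂e^{iθ₂}+r₃e^{iθ₃}=r₁+r₄e^{iθ₄} gives r₂ω₂e^{iθ₂}+r₃ω₃e^{iθ₃}=r₄ω₄e^{iθ₄}.
Eliminating the other unknown: ω₃ = r₂ω₂ sin(θ₄−θ₂) / [r₃ sin(θ₃−θ₄)].
Numerator sine = +0.48481; denominator sine = +0.45399.
Result = 0.0112·23.67·(+0.48481) / (0.0187·(+0.45399)) = +15.137 rad/s; magnitude 15.137 rad/s.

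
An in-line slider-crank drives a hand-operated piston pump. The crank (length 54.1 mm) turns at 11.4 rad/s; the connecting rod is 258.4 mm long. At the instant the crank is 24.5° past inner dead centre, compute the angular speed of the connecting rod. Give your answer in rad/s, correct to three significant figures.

ω = 11.4 rad/s
The rod makes angle φ with the slider axis where L sinφ = r sinθ; differentiating, L cosφ·φ̇ = r ω cosθ.
L cosφ = √(L² − r² sin²θ) = 0.25742 m.
|ω_rod| = r ω |cosθ| / √(L² − r² sin²θ) = 0.0541·11.4·0.90996/0.25742 = 2.1801 rad/s.

2.18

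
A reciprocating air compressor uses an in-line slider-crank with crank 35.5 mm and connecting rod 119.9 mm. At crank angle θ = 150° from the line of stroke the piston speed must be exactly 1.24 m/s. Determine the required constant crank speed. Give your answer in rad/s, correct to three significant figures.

94.3

For an in-line slider-crank, |v_piston| = rω|sinθ|·[1 + r cosθ/√(L² − r² sin²θ)].
With r = 0.0355 m, L = 0.1199 m, θ = 150°: the bracketed kinematic factor |dx/dθ| = 0.013148 m.
ω = v/|dx/dθ| = 1.24/0.013148 = 94.311 rad/s.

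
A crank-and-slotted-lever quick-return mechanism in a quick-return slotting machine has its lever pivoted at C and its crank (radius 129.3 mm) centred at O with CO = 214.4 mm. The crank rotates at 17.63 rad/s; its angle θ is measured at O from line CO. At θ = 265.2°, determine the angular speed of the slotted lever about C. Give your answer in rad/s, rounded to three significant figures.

4.37

ω = 17.63 rad/s
Crank pin A relative to C: A = (d + r cosθ, r sinθ); lever angle φ = atan2(r sinθ, d + r cosθ).
Differentiating tanφ: φ̇ = rω(d cosθ + r)/(d² + r² + 2dr cosθ).
d² + r² + 2dr cosθ = |CA|² = 0.0580464 m²;  d cosθ + r = +0.11136 m.
|ω_lever| = |0.1293·17.63·+0.11136| / 0.0580464 = 4.3732 rad/s.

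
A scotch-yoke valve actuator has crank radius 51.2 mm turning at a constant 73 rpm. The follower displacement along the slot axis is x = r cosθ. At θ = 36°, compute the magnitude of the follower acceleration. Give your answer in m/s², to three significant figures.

ω = 7.645 rad/s (from 73 rpm).
x = r cosθ ⇒ ẍ = −rω² cosθ (ω constant).
|a| = rω²|cosθ| = 0.0512·(7.645)²·|cos 36°| = 2.4206 m/s².

2.42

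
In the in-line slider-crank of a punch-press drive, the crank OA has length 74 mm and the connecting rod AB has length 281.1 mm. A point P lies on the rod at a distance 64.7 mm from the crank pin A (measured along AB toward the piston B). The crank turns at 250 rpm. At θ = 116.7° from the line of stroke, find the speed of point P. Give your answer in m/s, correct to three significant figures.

1.81

ω = 26.18 rad/s.  Crank-pin speed |V_A| = rω = 1.9373 m/s, perpendicular to OA.
Rod angle: sinφ = −(r/L) sinθ ⇒ φ = -13.602°; ω_rod = −rω cosθ/√(L²−r²sin²θ) = +3.186 rad/s.
V_P = V_A + ω_rod × AP, with AP = 0.0647 m along the rod.
Components: V_Px = −rω sinθ − a·ω_rod·sinφ = -1.6823 m/s;  V_Py = rω cosθ + a·ω_rod·cosφ = -0.67012 m/s.
|V_P| = √(V_Px² + V_Py²) = 1.8108 m/s.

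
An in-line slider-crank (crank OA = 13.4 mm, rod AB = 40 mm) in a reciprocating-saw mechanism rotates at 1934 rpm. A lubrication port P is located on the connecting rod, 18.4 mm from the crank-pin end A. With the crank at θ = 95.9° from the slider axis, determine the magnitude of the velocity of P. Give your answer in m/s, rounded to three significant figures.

ω = 202.5 rad/s.  Crank-pin speed |V_A| = rω = 2.7139 m/s, perpendicular to OA.
Rod angle: sinφ = −(r/L) sinθ ⇒ φ = -19.465°; ω_rod = −rω cosθ/√(L²−r²sin²θ) = +7.3969 rad/s.
V_P = V_A + ω_rod × AP, with AP = 0.0184 m along the rod.
Components: V_Px = −rω sinθ − a·ω_rod·sinφ = -2.6541 m/s;  V_Py = rω cosθ + a·ω_rod·cosφ = -0.15064 m/s.
|V_P| = √(V_Px² + V_Py²) = 2.6584 m/s.

2.66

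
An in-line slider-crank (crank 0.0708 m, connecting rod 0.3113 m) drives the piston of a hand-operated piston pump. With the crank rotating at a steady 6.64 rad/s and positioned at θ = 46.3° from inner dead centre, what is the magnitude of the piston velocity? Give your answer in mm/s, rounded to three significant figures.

394

ω = 6.64 rad/s
For an in-line slider-crank, x = r cosθ + √(L² − r² sin²θ), so v = −rω sinθ·[1 + r cosθ/√(L² − r² sin²θ)].
With r = 0.0708 m, L = 0.3113 m, θ = 46.3°: √(L² − r² sin²θ) = 0.30706 m.
v = −0.0708·6.64·0.72297·[1 + 0.0708·0.69088/0.30706] = -0.39402 m/s.
|v| = 0.39402 m/s = 394.02 mm/s.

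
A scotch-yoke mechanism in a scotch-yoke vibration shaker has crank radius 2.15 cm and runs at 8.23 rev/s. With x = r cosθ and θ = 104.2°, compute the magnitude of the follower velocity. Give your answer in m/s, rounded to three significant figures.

1.08

ω = 51.71 rad/s (from 8.23 rev/s).
x = r cosθ ⇒ ẋ = −rω sinθ.
|v| = rω|sinθ| = 0.0215·51.71·|sin 104.2°| = 1.0778 m/s.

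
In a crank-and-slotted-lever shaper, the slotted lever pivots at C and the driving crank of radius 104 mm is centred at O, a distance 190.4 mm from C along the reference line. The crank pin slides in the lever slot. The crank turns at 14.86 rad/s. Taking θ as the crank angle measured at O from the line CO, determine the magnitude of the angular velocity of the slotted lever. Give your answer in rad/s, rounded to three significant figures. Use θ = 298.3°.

4.56

ω = 14.86 rad/s
Crank pin A relative to C: A = (d + r cosθ, r sinθ); lever angle φ = atan2(r sinθ, d + r cosθ).
Differentiating tanφ: φ̇ = rω(d cosθ + r)/(d² + r² + 2dr cosθ).
d² + r² + 2dr cosθ = |CA|² = 0.0658436 m²;  d cosθ + r = +0.19427 m.
|ω_lever| = |0.104·14.86·+0.19427| / 0.0658436 = 4.5597 rad/s.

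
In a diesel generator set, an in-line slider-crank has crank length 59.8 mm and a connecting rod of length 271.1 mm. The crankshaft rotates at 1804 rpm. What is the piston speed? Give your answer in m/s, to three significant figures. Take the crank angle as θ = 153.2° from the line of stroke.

ω = 2π·1804/60 = 188.9 rad/s
For an in-line slider-crank, x = r cosθ + √(L² − r² sin²θ), so v = −rω sinθ·[1 + r cosθ/√(L² − r² sin²θ)].
With r = 0.0598 m, L = 0.2711 m, θ = 153.2°: √(L² − r² sin²θ) = 0.26976 m.
v = −0.0598·188.9·0.45088·[1 + 0.0598·-0.89259/0.26976] = -4.0857 m/s.
|v| = 4.0857 m/s.

4.09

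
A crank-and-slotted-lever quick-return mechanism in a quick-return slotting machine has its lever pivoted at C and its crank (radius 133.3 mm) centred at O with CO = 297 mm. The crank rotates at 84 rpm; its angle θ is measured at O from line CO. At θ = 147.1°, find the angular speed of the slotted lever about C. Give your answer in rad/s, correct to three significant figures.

3.45

ω = 8.796 rad/s (from 84 rpm).
Crank pin A relative to C: A = (d + r cosθ, r sinθ); lever angle φ = atan2(r sinθ, d + r cosθ).
Differentiating tanφ: φ̇ = rω(d cosθ + r)/(d² + r² + 2dr cosθ).
d² + r² + 2dr cosθ = |CA|² = 0.0394966 m²;  d cosθ + r = -0.11607 m.
|ω_lever| = |0.1333·8.796·-0.11607| / 0.0394966 = 3.4458 rad/s.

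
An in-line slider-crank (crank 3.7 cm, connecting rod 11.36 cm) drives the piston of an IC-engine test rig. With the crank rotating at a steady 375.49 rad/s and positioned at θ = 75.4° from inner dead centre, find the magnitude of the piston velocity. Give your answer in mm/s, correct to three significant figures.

14600

ω = 375.5 rad/s
For an in-line slider-crank, x = r cosθ + √(L² − r² sin²θ), so v = −rω sinθ·[1 + r cosθ/√(L² − r² sin²θ)].
With r = 0.037 m, L = 0.1136 m, θ = 75.4°: √(L² − r² sin²θ) = 0.10781 m.
v = −0.037·375.5·0.96771·[1 + 0.037·0.25207/0.10781] = -14.608 m/s.
|v| = 14.608 m/s = 14608 mm/s.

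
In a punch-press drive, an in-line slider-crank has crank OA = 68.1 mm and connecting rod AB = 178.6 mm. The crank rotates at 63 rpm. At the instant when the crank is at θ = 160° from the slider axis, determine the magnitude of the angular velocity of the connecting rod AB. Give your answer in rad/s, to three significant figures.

ω = 6.597 rad/s (converted from 63 rpm).
The rod makes angle φ with the slider axis where L sinφ = r sinθ; differentiating, L cosφ·φ̇ = r ω cosθ.
L cosφ = √(L² − r² sin²θ) = 0.17707 m.
|ω_rod| = r ω |cosθ| / √(L² − r² sin²θ) = 0.0681·6.597·0.93969/0.17707 = 2.3842 rad/s.

2.38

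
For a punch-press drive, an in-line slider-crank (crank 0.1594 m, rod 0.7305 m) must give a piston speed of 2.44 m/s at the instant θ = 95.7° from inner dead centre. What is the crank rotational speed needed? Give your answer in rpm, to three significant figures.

150

For an in-line slider-crank, |v_piston| = rω|sinθ|·[1 + r cosθ/√(L² − r² sin²θ)].
With r = 0.1594 m, L = 0.7305 m, θ = 95.7°: the bracketed kinematic factor |dx/dθ| = 0.15509 m.
ω = v/|dx/dθ| = 2.44/0.15509 = 15.733 rad/s.
N = 60ω/(2π) = 150.24 rpm.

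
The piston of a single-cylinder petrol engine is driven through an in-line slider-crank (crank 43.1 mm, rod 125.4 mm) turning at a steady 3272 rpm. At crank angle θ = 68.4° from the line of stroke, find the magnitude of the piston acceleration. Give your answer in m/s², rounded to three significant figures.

ω = 2π·3272/60 = 342.6 rad/s
x(θ) = r cosθ + √(L² − r² sin²θ); with ω constant, a = ω²·d²x/dθ².
d²x/dθ² = −r cosθ − r²(cos2θ)/√u − r⁴ sin²2θ/(4u^{3/2}),  u = L² − r² sin²θ = 0.0141193 m².
Substituting r = 0.0431 m, L = 0.1254 m, θ = 68.4°: d²x/dθ² = -0.004711 m.
a = ω²·d²x/dθ² = (342.6)²·(-0.004711) = -553.09 m/s²;  |a| = 553.09 m/s².

553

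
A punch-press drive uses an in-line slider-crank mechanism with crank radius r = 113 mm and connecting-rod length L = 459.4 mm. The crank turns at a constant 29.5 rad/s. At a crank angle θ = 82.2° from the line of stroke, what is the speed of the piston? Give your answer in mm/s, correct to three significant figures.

3420

ω = 29.5 rad/s
For an in-line slider-crank, x = r cosθ + √(L² − r² sin²θ), so v = −rω sinθ·[1 + r cosθ/√(L² − r² sin²θ)].
With r = 0.113 m, L = 0.4594 m, θ = 82.2°: √(L² − r² sin²θ) = 0.44555 m.
v = −0.113·29.5·0.99075·[1 + 0.113·0.13572/0.44555] = -3.4163 m/s.
|v| = 3.4163 m/s = 3416.3 mm/s.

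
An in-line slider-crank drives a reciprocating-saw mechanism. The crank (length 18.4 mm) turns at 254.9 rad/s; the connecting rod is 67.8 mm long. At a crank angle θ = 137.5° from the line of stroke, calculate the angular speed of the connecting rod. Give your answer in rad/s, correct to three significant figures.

51.9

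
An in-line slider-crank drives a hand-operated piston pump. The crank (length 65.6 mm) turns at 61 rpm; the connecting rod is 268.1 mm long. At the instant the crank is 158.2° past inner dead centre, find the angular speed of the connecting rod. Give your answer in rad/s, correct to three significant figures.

1.46

ω = 6.388 rad/s (converted from 61 rpm).
The rod makes angle φ with the slider axis where L sinφ = r sinθ; differentiating, L cosφ·φ̇ = r ω cosθ.
L cosφ = √(L² − r² sin²θ) = 0.26699 m.
|ω_rod| = r ω |cosθ| / √(L² − r² sin²θ) = 0.0656·6.388·0.92849/0.26699 = 1.4573 rad/s.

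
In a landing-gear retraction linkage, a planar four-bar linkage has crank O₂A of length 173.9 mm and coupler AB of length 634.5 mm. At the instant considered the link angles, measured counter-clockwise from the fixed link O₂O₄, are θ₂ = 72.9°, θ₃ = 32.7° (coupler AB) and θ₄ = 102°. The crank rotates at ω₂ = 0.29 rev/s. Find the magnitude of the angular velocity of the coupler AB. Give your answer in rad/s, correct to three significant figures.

0.260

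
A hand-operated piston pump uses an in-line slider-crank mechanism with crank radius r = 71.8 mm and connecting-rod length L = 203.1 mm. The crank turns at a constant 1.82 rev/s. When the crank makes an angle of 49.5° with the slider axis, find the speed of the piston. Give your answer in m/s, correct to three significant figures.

ω = 2π·1.82 = 11.44 rad/s
For an in-line slider-crank, x = r cosθ + √(L² − r² sin²θ), so v = −rω sinθ·[1 + r cosθ/√(L² − r² sin²θ)].
With r = 0.0718 m, L = 0.2031 m, θ = 49.5°: √(L² − r² sin²θ) = 0.19562 m.
v = −0.0718·11.44·0.76041·[1 + 0.0718·0.64945/0.19562] = -0.77316 m/s.
|v| = 0.77316 m/s.

0.773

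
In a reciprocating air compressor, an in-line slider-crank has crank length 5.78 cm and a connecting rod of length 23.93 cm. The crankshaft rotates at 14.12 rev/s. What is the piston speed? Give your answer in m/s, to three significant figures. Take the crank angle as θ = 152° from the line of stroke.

1.89

ω = 2π·14.1 = 88.72 rad/s
For an in-line slider-crank, x = r cosθ + √(L² − r² sin²θ), so v = −rω sinθ·[1 + r cosθ/√(L² − r² sin²θ)].
With r = 0.0578 m, L = 0.2393 m, θ = 152°: √(L² − r² sin²θ) = 0.23776 m.
v = −0.0578·88.72·0.46947·[1 + 0.0578·-0.88295/0.23776] = -1.8907 m/s.
|v| = 1.8907 m/s.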